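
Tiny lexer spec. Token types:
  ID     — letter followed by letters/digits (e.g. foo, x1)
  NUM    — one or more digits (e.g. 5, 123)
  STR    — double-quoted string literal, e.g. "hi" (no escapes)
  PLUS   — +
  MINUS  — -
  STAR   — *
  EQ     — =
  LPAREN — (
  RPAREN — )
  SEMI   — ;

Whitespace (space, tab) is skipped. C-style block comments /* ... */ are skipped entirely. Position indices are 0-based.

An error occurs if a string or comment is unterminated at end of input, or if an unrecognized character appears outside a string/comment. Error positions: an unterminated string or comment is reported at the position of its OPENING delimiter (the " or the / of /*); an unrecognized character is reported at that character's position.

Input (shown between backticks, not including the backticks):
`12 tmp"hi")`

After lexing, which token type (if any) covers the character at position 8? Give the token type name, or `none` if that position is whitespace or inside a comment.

Answer: STR

Derivation:
pos=0: emit NUM '12' (now at pos=2)
pos=3: emit ID 'tmp' (now at pos=6)
pos=6: enter STRING mode
pos=6: emit STR "hi" (now at pos=10)
pos=10: emit RPAREN ')'
DONE. 4 tokens: [NUM, ID, STR, RPAREN]
Position 8: char is 'i' -> STR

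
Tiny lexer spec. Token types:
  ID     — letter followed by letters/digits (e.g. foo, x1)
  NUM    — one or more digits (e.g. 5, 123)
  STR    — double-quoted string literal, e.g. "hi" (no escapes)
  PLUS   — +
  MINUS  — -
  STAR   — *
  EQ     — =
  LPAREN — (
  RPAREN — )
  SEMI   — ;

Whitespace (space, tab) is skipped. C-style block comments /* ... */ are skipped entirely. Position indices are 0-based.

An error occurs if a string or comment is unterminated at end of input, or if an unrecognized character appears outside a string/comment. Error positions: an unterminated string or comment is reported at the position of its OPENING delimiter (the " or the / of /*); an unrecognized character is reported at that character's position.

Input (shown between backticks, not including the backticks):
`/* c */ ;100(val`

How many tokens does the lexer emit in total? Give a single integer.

pos=0: enter COMMENT mode (saw '/*')
exit COMMENT mode (now at pos=7)
pos=8: emit SEMI ';'
pos=9: emit NUM '100' (now at pos=12)
pos=12: emit LPAREN '('
pos=13: emit ID 'val' (now at pos=16)
DONE. 4 tokens: [SEMI, NUM, LPAREN, ID]

Answer: 4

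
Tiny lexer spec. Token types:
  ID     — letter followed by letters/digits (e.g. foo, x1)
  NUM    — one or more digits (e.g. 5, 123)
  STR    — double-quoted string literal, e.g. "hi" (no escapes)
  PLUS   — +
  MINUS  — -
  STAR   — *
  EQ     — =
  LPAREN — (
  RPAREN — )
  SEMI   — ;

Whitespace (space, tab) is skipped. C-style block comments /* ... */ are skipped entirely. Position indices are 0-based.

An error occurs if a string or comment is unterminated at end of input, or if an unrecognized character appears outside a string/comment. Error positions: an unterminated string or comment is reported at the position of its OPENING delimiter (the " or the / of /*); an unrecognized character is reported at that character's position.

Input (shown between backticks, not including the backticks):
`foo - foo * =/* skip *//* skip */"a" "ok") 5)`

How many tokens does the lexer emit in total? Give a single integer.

Answer: 10

Derivation:
pos=0: emit ID 'foo' (now at pos=3)
pos=4: emit MINUS '-'
pos=6: emit ID 'foo' (now at pos=9)
pos=10: emit STAR '*'
pos=12: emit EQ '='
pos=13: enter COMMENT mode (saw '/*')
exit COMMENT mode (now at pos=23)
pos=23: enter COMMENT mode (saw '/*')
exit COMMENT mode (now at pos=33)
pos=33: enter STRING mode
pos=33: emit STR "a" (now at pos=36)
pos=37: enter STRING mode
pos=37: emit STR "ok" (now at pos=41)
pos=41: emit RPAREN ')'
pos=43: emit NUM '5' (now at pos=44)
pos=44: emit RPAREN ')'
DONE. 10 tokens: [ID, MINUS, ID, STAR, EQ, STR, STR, RPAREN, NUM, RPAREN]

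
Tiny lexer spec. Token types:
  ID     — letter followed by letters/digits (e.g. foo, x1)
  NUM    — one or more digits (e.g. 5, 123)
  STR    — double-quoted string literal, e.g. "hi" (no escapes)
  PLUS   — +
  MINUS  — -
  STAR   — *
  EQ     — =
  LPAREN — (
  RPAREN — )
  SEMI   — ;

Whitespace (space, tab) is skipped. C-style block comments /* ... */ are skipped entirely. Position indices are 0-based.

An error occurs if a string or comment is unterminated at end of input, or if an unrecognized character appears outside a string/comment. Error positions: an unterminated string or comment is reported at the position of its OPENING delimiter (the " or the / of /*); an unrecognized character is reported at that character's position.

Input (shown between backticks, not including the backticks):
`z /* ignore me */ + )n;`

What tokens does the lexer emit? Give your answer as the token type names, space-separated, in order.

Answer: ID PLUS RPAREN ID SEMI

Derivation:
pos=0: emit ID 'z' (now at pos=1)
pos=2: enter COMMENT mode (saw '/*')
exit COMMENT mode (now at pos=17)
pos=18: emit PLUS '+'
pos=20: emit RPAREN ')'
pos=21: emit ID 'n' (now at pos=22)
pos=22: emit SEMI ';'
DONE. 5 tokens: [ID, PLUS, RPAREN, ID, SEMI]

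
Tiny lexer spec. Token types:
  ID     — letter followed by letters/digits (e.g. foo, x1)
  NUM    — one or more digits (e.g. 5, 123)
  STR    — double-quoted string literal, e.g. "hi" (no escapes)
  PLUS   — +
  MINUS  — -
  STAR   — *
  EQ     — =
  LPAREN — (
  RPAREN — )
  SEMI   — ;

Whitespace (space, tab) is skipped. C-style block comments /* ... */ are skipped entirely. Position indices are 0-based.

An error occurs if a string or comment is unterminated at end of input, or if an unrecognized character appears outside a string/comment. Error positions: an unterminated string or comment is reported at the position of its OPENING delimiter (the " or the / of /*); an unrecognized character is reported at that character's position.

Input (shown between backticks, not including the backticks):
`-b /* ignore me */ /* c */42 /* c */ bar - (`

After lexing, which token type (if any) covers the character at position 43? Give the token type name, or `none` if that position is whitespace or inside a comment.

Answer: LPAREN

Derivation:
pos=0: emit MINUS '-'
pos=1: emit ID 'b' (now at pos=2)
pos=3: enter COMMENT mode (saw '/*')
exit COMMENT mode (now at pos=18)
pos=19: enter COMMENT mode (saw '/*')
exit COMMENT mode (now at pos=26)
pos=26: emit NUM '42' (now at pos=28)
pos=29: enter COMMENT mode (saw '/*')
exit COMMENT mode (now at pos=36)
pos=37: emit ID 'bar' (now at pos=40)
pos=41: emit MINUS '-'
pos=43: emit LPAREN '('
DONE. 6 tokens: [MINUS, ID, NUM, ID, MINUS, LPAREN]
Position 43: char is '(' -> LPAREN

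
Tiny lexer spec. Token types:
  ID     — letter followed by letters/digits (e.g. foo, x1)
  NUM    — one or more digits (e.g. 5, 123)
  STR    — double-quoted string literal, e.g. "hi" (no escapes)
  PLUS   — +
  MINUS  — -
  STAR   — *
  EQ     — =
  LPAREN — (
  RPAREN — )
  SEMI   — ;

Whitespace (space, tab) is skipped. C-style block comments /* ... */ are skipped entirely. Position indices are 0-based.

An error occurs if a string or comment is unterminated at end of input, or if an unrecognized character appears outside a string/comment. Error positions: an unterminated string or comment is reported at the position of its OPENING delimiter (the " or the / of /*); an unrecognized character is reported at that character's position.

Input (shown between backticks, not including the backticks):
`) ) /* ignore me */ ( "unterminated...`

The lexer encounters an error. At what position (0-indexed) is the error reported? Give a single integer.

pos=0: emit RPAREN ')'
pos=2: emit RPAREN ')'
pos=4: enter COMMENT mode (saw '/*')
exit COMMENT mode (now at pos=19)
pos=20: emit LPAREN '('
pos=22: enter STRING mode
pos=22: ERROR — unterminated string

Answer: 22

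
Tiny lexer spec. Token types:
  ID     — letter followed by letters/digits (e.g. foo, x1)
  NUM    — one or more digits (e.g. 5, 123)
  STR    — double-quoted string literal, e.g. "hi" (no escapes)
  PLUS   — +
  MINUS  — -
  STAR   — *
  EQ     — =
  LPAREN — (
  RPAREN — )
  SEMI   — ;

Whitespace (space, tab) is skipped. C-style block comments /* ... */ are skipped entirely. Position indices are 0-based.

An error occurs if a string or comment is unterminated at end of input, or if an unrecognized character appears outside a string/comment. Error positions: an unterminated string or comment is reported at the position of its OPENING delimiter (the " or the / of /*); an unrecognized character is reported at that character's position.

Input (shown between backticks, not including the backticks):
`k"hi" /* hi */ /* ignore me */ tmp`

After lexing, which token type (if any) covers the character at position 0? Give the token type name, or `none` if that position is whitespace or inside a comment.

pos=0: emit ID 'k' (now at pos=1)
pos=1: enter STRING mode
pos=1: emit STR "hi" (now at pos=5)
pos=6: enter COMMENT mode (saw '/*')
exit COMMENT mode (now at pos=14)
pos=15: enter COMMENT mode (saw '/*')
exit COMMENT mode (now at pos=30)
pos=31: emit ID 'tmp' (now at pos=34)
DONE. 3 tokens: [ID, STR, ID]
Position 0: char is 'k' -> ID

Answer: ID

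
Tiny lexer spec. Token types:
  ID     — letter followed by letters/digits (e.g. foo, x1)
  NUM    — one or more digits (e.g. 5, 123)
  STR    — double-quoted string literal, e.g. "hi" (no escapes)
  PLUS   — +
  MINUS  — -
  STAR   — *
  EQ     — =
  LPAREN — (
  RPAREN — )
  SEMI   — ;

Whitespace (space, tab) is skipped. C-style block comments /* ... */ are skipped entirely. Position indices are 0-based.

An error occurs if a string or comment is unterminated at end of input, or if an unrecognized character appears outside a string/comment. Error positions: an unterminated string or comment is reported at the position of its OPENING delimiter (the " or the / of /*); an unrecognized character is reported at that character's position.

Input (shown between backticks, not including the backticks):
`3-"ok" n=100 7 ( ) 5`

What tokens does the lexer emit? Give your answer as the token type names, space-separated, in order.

pos=0: emit NUM '3' (now at pos=1)
pos=1: emit MINUS '-'
pos=2: enter STRING mode
pos=2: emit STR "ok" (now at pos=6)
pos=7: emit ID 'n' (now at pos=8)
pos=8: emit EQ '='
pos=9: emit NUM '100' (now at pos=12)
pos=13: emit NUM '7' (now at pos=14)
pos=15: emit LPAREN '('
pos=17: emit RPAREN ')'
pos=19: emit NUM '5' (now at pos=20)
DONE. 10 tokens: [NUM, MINUS, STR, ID, EQ, NUM, NUM, LPAREN, RPAREN, NUM]

Answer: NUM MINUS STR ID EQ NUM NUM LPAREN RPAREN NUM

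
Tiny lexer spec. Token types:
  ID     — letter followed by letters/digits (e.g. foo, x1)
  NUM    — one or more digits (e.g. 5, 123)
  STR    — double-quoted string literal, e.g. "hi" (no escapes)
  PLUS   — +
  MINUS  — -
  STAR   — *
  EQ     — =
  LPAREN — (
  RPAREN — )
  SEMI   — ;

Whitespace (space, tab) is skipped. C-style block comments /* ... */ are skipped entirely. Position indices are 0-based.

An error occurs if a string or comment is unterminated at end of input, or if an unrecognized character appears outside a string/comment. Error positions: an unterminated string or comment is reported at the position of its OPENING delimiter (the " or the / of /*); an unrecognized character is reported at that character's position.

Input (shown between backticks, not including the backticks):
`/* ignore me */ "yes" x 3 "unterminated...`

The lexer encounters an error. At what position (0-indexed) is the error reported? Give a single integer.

pos=0: enter COMMENT mode (saw '/*')
exit COMMENT mode (now at pos=15)
pos=16: enter STRING mode
pos=16: emit STR "yes" (now at pos=21)
pos=22: emit ID 'x' (now at pos=23)
pos=24: emit NUM '3' (now at pos=25)
pos=26: enter STRING mode
pos=26: ERROR — unterminated string

Answer: 26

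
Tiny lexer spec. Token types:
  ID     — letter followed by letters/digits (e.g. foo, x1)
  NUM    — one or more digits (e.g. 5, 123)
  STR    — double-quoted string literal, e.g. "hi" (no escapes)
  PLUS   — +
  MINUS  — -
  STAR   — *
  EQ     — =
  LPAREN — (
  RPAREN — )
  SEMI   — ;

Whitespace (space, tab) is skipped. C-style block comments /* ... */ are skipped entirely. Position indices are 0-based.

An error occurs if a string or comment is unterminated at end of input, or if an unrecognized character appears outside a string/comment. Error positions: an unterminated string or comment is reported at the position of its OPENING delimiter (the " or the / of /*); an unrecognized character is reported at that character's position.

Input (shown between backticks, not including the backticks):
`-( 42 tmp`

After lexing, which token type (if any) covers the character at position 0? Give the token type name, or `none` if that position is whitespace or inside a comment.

pos=0: emit MINUS '-'
pos=1: emit LPAREN '('
pos=3: emit NUM '42' (now at pos=5)
pos=6: emit ID 'tmp' (now at pos=9)
DONE. 4 tokens: [MINUS, LPAREN, NUM, ID]
Position 0: char is '-' -> MINUS

Answer: MINUS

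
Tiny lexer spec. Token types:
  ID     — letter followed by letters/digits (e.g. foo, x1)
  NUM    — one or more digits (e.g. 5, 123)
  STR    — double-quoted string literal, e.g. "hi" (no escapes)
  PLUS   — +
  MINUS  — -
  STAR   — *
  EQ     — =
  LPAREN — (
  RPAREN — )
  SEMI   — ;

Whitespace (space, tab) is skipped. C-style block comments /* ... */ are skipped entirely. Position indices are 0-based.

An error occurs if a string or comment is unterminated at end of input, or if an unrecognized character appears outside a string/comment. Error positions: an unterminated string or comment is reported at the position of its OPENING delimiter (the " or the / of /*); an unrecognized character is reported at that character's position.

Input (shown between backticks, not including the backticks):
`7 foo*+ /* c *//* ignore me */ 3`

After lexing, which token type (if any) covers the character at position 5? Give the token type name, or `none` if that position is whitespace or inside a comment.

pos=0: emit NUM '7' (now at pos=1)
pos=2: emit ID 'foo' (now at pos=5)
pos=5: emit STAR '*'
pos=6: emit PLUS '+'
pos=8: enter COMMENT mode (saw '/*')
exit COMMENT mode (now at pos=15)
pos=15: enter COMMENT mode (saw '/*')
exit COMMENT mode (now at pos=30)
pos=31: emit NUM '3' (now at pos=32)
DONE. 5 tokens: [NUM, ID, STAR, PLUS, NUM]
Position 5: char is '*' -> STAR

Answer: STAR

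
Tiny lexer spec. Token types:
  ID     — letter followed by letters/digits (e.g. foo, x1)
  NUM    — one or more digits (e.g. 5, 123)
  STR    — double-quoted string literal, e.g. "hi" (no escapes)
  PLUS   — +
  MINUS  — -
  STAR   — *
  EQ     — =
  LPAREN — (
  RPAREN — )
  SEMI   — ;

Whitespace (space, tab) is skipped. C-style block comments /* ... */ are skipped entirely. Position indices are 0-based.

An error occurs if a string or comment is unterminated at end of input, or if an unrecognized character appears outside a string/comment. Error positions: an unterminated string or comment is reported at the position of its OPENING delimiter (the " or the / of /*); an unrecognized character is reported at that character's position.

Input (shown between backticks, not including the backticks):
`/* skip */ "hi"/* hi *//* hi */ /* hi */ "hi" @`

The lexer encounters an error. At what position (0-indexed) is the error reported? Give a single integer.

pos=0: enter COMMENT mode (saw '/*')
exit COMMENT mode (now at pos=10)
pos=11: enter STRING mode
pos=11: emit STR "hi" (now at pos=15)
pos=15: enter COMMENT mode (saw '/*')
exit COMMENT mode (now at pos=23)
pos=23: enter COMMENT mode (saw '/*')
exit COMMENT mode (now at pos=31)
pos=32: enter COMMENT mode (saw '/*')
exit COMMENT mode (now at pos=40)
pos=41: enter STRING mode
pos=41: emit STR "hi" (now at pos=45)
pos=46: ERROR — unrecognized char '@'

Answer: 46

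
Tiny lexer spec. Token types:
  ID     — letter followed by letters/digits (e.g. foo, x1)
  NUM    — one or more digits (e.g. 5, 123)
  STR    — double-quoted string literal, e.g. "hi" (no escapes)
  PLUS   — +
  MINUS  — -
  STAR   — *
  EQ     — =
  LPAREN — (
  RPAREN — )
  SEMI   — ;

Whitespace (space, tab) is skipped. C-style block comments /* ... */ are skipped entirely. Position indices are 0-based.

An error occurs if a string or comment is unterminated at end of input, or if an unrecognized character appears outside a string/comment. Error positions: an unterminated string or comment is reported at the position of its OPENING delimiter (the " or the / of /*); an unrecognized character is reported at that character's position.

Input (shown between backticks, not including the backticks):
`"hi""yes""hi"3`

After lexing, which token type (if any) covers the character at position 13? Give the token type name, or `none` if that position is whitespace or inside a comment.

Answer: NUM

Derivation:
pos=0: enter STRING mode
pos=0: emit STR "hi" (now at pos=4)
pos=4: enter STRING mode
pos=4: emit STR "yes" (now at pos=9)
pos=9: enter STRING mode
pos=9: emit STR "hi" (now at pos=13)
pos=13: emit NUM '3' (now at pos=14)
DONE. 4 tokens: [STR, STR, STR, NUM]
Position 13: char is '3' -> NUM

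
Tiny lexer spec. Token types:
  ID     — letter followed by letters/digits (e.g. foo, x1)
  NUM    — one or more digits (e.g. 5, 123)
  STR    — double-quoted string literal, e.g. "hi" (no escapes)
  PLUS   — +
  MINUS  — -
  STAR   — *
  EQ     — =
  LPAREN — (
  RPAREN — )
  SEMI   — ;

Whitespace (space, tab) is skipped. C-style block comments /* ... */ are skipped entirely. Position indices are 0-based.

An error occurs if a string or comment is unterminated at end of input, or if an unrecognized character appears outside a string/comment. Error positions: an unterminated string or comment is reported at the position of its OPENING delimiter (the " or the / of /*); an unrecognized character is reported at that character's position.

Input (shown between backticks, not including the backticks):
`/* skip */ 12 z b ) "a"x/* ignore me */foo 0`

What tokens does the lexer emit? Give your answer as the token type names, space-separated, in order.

pos=0: enter COMMENT mode (saw '/*')
exit COMMENT mode (now at pos=10)
pos=11: emit NUM '12' (now at pos=13)
pos=14: emit ID 'z' (now at pos=15)
pos=16: emit ID 'b' (now at pos=17)
pos=18: emit RPAREN ')'
pos=20: enter STRING mode
pos=20: emit STR "a" (now at pos=23)
pos=23: emit ID 'x' (now at pos=24)
pos=24: enter COMMENT mode (saw '/*')
exit COMMENT mode (now at pos=39)
pos=39: emit ID 'foo' (now at pos=42)
pos=43: emit NUM '0' (now at pos=44)
DONE. 8 tokens: [NUM, ID, ID, RPAREN, STR, ID, ID, NUM]

Answer: NUM ID ID RPAREN STR ID ID NUM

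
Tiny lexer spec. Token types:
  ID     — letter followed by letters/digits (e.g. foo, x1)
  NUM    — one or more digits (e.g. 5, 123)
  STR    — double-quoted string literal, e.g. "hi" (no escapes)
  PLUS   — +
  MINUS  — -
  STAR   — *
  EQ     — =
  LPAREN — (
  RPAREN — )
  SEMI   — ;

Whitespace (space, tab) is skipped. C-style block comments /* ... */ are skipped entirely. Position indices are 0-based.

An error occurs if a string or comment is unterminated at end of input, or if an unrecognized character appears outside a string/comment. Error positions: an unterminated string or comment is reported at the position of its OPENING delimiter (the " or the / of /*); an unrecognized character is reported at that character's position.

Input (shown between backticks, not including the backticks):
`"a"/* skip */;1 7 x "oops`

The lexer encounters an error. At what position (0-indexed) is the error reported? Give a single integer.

pos=0: enter STRING mode
pos=0: emit STR "a" (now at pos=3)
pos=3: enter COMMENT mode (saw '/*')
exit COMMENT mode (now at pos=13)
pos=13: emit SEMI ';'
pos=14: emit NUM '1' (now at pos=15)
pos=16: emit NUM '7' (now at pos=17)
pos=18: emit ID 'x' (now at pos=19)
pos=20: enter STRING mode
pos=20: ERROR — unterminated string

Answer: 20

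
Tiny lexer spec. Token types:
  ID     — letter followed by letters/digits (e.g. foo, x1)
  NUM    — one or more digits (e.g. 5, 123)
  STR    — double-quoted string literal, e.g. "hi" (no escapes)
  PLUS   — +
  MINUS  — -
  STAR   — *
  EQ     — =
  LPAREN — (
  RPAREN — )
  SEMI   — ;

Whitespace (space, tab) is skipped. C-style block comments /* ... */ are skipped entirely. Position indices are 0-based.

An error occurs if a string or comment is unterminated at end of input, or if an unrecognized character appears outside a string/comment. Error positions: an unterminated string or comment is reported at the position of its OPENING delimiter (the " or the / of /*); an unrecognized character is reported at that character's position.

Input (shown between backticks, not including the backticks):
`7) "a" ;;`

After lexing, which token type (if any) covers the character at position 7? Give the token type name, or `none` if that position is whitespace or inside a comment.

pos=0: emit NUM '7' (now at pos=1)
pos=1: emit RPAREN ')'
pos=3: enter STRING mode
pos=3: emit STR "a" (now at pos=6)
pos=7: emit SEMI ';'
pos=8: emit SEMI ';'
DONE. 5 tokens: [NUM, RPAREN, STR, SEMI, SEMI]
Position 7: char is ';' -> SEMI

Answer: SEMI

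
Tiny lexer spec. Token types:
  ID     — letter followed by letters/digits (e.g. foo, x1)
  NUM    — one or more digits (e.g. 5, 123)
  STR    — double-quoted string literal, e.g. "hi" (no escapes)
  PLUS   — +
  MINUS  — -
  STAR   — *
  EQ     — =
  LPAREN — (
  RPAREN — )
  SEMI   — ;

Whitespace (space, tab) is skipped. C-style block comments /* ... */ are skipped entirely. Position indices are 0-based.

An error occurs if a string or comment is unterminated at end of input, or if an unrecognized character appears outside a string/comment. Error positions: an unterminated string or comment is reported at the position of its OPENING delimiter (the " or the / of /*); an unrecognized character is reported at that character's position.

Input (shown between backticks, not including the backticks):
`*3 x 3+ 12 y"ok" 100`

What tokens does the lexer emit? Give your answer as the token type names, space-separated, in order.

Answer: STAR NUM ID NUM PLUS NUM ID STR NUM

Derivation:
pos=0: emit STAR '*'
pos=1: emit NUM '3' (now at pos=2)
pos=3: emit ID 'x' (now at pos=4)
pos=5: emit NUM '3' (now at pos=6)
pos=6: emit PLUS '+'
pos=8: emit NUM '12' (now at pos=10)
pos=11: emit ID 'y' (now at pos=12)
pos=12: enter STRING mode
pos=12: emit STR "ok" (now at pos=16)
pos=17: emit NUM '100' (now at pos=20)
DONE. 9 tokens: [STAR, NUM, ID, NUM, PLUS, NUM, ID, STR, NUM]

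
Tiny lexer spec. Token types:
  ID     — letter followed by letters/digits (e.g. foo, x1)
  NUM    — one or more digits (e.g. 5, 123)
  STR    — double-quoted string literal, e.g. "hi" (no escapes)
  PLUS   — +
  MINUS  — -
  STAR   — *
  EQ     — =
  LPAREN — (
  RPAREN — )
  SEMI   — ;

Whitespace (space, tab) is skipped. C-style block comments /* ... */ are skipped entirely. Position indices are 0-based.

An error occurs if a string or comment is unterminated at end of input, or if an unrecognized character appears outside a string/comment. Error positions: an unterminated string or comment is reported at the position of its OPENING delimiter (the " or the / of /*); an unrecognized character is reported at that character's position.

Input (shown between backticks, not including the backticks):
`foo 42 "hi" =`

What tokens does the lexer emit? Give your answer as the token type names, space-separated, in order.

Answer: ID NUM STR EQ

Derivation:
pos=0: emit ID 'foo' (now at pos=3)
pos=4: emit NUM '42' (now at pos=6)
pos=7: enter STRING mode
pos=7: emit STR "hi" (now at pos=11)
pos=12: emit EQ '='
DONE. 4 tokens: [ID, NUM, STR, EQ]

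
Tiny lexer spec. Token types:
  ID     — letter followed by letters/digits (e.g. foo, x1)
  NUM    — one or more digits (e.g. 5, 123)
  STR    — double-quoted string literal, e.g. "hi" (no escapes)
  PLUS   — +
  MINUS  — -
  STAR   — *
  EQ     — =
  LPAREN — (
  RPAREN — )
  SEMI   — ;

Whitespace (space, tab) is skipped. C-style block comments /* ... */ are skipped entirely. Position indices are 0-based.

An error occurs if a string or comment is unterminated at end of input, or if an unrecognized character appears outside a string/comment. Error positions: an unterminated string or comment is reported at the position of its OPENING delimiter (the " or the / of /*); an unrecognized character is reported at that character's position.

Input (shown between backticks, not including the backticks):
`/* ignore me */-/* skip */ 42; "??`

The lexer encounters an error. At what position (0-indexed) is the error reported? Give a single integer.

Answer: 31

Derivation:
pos=0: enter COMMENT mode (saw '/*')
exit COMMENT mode (now at pos=15)
pos=15: emit MINUS '-'
pos=16: enter COMMENT mode (saw '/*')
exit COMMENT mode (now at pos=26)
pos=27: emit NUM '42' (now at pos=29)
pos=29: emit SEMI ';'
pos=31: enter STRING mode
pos=31: ERROR — unterminated string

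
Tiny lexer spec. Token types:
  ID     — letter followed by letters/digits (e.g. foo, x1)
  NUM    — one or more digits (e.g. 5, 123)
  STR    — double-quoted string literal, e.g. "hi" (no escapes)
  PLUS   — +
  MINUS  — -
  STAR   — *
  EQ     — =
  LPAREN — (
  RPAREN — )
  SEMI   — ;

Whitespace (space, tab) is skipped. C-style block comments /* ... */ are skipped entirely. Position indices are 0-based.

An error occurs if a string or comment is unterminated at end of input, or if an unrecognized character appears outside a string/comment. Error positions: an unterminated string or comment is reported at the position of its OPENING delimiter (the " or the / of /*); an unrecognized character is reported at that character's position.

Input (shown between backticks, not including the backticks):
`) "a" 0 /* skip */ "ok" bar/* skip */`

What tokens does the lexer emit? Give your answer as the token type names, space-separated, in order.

pos=0: emit RPAREN ')'
pos=2: enter STRING mode
pos=2: emit STR "a" (now at pos=5)
pos=6: emit NUM '0' (now at pos=7)
pos=8: enter COMMENT mode (saw '/*')
exit COMMENT mode (now at pos=18)
pos=19: enter STRING mode
pos=19: emit STR "ok" (now at pos=23)
pos=24: emit ID 'bar' (now at pos=27)
pos=27: enter COMMENT mode (saw '/*')
exit COMMENT mode (now at pos=37)
DONE. 5 tokens: [RPAREN, STR, NUM, STR, ID]

Answer: RPAREN STR NUM STR ID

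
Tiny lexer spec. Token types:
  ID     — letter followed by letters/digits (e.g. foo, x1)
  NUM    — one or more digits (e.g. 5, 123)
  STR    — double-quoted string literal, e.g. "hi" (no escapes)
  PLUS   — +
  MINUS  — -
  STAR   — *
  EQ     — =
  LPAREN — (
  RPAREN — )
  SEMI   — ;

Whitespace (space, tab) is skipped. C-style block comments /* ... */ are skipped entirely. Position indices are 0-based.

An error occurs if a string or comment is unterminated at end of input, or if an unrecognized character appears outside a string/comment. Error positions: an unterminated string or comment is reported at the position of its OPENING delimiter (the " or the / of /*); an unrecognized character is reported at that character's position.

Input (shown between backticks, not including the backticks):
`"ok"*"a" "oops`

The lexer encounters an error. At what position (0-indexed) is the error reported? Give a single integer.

pos=0: enter STRING mode
pos=0: emit STR "ok" (now at pos=4)
pos=4: emit STAR '*'
pos=5: enter STRING mode
pos=5: emit STR "a" (now at pos=8)
pos=9: enter STRING mode
pos=9: ERROR — unterminated string

Answer: 9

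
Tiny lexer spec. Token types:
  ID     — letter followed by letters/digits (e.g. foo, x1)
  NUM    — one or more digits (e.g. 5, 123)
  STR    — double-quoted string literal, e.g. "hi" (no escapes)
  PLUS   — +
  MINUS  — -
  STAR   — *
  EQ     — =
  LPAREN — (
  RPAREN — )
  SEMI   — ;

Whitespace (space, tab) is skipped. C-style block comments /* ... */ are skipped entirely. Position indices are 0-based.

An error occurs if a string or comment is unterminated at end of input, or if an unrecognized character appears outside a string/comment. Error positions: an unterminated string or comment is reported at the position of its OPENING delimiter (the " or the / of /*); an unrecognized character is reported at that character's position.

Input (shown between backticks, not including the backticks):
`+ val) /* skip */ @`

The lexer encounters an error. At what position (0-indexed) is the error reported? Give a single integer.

Answer: 18

Derivation:
pos=0: emit PLUS '+'
pos=2: emit ID 'val' (now at pos=5)
pos=5: emit RPAREN ')'
pos=7: enter COMMENT mode (saw '/*')
exit COMMENT mode (now at pos=17)
pos=18: ERROR — unrecognized char '@'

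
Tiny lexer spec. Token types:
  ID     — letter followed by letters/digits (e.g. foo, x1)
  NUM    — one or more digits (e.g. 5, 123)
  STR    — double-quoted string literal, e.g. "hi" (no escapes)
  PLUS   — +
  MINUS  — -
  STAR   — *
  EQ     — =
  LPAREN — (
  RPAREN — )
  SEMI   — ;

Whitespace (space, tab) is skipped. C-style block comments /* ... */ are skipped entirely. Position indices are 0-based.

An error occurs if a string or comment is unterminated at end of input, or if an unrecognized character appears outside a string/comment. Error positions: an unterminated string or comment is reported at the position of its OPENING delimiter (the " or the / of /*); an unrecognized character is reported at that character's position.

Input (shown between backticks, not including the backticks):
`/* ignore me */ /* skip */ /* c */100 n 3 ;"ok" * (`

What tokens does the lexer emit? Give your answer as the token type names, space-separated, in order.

pos=0: enter COMMENT mode (saw '/*')
exit COMMENT mode (now at pos=15)
pos=16: enter COMMENT mode (saw '/*')
exit COMMENT mode (now at pos=26)
pos=27: enter COMMENT mode (saw '/*')
exit COMMENT mode (now at pos=34)
pos=34: emit NUM '100' (now at pos=37)
pos=38: emit ID 'n' (now at pos=39)
pos=40: emit NUM '3' (now at pos=41)
pos=42: emit SEMI ';'
pos=43: enter STRING mode
pos=43: emit STR "ok" (now at pos=47)
pos=48: emit STAR '*'
pos=50: emit LPAREN '('
DONE. 7 tokens: [NUM, ID, NUM, SEMI, STR, STAR, LPAREN]

Answer: NUM ID NUM SEMI STR STAR LPAREN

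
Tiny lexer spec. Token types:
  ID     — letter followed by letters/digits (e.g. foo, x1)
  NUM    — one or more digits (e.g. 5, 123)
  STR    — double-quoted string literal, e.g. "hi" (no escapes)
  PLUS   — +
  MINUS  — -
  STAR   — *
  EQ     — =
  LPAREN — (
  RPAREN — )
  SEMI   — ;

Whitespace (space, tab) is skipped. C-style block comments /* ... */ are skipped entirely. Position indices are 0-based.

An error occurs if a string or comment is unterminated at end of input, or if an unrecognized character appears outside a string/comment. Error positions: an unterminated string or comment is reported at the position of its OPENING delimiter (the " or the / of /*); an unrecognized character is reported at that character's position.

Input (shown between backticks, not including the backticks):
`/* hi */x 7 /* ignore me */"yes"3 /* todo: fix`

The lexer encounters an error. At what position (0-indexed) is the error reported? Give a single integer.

pos=0: enter COMMENT mode (saw '/*')
exit COMMENT mode (now at pos=8)
pos=8: emit ID 'x' (now at pos=9)
pos=10: emit NUM '7' (now at pos=11)
pos=12: enter COMMENT mode (saw '/*')
exit COMMENT mode (now at pos=27)
pos=27: enter STRING mode
pos=27: emit STR "yes" (now at pos=32)
pos=32: emit NUM '3' (now at pos=33)
pos=34: enter COMMENT mode (saw '/*')
pos=34: ERROR — unterminated comment (reached EOF)

Answer: 34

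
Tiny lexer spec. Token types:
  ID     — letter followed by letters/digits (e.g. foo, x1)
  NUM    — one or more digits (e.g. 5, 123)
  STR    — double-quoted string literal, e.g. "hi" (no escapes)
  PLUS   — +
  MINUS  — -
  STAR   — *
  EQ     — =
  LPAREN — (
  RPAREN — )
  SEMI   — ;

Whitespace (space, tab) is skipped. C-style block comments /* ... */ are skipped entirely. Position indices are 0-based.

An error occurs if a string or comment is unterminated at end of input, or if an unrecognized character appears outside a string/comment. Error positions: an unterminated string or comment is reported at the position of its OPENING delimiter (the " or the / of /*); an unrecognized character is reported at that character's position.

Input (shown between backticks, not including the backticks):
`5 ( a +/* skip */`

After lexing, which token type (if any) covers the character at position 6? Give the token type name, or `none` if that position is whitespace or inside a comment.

pos=0: emit NUM '5' (now at pos=1)
pos=2: emit LPAREN '('
pos=4: emit ID 'a' (now at pos=5)
pos=6: emit PLUS '+'
pos=7: enter COMMENT mode (saw '/*')
exit COMMENT mode (now at pos=17)
DONE. 4 tokens: [NUM, LPAREN, ID, PLUS]
Position 6: char is '+' -> PLUS

Answer: PLUS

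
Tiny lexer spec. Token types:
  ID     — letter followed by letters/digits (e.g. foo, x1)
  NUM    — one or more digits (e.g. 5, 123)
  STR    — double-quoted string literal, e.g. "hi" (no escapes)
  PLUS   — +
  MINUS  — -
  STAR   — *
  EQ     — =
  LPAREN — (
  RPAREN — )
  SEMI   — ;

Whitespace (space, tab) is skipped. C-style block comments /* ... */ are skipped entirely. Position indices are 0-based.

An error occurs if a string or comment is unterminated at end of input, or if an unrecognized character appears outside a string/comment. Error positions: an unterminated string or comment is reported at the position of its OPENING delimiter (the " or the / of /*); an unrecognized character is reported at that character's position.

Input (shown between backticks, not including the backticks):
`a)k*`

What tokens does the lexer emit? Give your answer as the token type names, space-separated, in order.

Answer: ID RPAREN ID STAR

Derivation:
pos=0: emit ID 'a' (now at pos=1)
pos=1: emit RPAREN ')'
pos=2: emit ID 'k' (now at pos=3)
pos=3: emit STAR '*'
DONE. 4 tokens: [ID, RPAREN, ID, STAR]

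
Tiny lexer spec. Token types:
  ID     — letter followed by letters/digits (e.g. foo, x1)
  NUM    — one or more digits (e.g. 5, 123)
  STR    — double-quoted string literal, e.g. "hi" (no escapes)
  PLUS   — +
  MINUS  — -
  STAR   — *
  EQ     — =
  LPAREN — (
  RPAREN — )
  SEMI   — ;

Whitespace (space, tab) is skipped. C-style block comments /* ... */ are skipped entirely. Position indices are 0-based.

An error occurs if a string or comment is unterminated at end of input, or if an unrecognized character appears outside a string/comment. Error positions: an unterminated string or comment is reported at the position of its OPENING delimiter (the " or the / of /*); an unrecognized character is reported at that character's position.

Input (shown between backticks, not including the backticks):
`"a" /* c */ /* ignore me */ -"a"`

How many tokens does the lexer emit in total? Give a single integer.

pos=0: enter STRING mode
pos=0: emit STR "a" (now at pos=3)
pos=4: enter COMMENT mode (saw '/*')
exit COMMENT mode (now at pos=11)
pos=12: enter COMMENT mode (saw '/*')
exit COMMENT mode (now at pos=27)
pos=28: emit MINUS '-'
pos=29: enter STRING mode
pos=29: emit STR "a" (now at pos=32)
DONE. 3 tokens: [STR, MINUS, STR]

Answer: 3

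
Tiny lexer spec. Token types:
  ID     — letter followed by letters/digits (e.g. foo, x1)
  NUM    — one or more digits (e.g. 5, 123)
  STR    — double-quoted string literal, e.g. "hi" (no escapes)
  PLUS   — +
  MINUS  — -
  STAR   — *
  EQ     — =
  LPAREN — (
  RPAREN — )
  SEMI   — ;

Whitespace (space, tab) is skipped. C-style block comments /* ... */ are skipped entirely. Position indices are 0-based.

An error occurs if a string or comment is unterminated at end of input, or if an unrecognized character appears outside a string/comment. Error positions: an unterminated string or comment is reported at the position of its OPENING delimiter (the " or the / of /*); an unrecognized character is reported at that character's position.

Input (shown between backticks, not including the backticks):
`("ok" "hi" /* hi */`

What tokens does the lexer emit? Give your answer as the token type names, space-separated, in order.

Answer: LPAREN STR STR

Derivation:
pos=0: emit LPAREN '('
pos=1: enter STRING mode
pos=1: emit STR "ok" (now at pos=5)
pos=6: enter STRING mode
pos=6: emit STR "hi" (now at pos=10)
pos=11: enter COMMENT mode (saw '/*')
exit COMMENT mode (now at pos=19)
DONE. 3 tokens: [LPAREN, STR, STR]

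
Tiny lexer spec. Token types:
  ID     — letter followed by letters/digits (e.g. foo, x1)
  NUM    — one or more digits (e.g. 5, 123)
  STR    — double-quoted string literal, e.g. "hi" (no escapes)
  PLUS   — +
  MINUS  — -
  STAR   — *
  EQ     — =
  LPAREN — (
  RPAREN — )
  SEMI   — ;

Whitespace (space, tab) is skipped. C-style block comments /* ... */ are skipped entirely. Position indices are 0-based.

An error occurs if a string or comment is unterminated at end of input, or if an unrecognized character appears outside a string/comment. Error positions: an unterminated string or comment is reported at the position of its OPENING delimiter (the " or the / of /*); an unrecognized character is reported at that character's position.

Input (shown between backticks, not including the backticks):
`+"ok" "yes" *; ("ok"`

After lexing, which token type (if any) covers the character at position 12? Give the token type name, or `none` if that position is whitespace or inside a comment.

Answer: STAR

Derivation:
pos=0: emit PLUS '+'
pos=1: enter STRING mode
pos=1: emit STR "ok" (now at pos=5)
pos=6: enter STRING mode
pos=6: emit STR "yes" (now at pos=11)
pos=12: emit STAR '*'
pos=13: emit SEMI ';'
pos=15: emit LPAREN '('
pos=16: enter STRING mode
pos=16: emit STR "ok" (now at pos=20)
DONE. 7 tokens: [PLUS, STR, STR, STAR, SEMI, LPAREN, STR]
Position 12: char is '*' -> STAR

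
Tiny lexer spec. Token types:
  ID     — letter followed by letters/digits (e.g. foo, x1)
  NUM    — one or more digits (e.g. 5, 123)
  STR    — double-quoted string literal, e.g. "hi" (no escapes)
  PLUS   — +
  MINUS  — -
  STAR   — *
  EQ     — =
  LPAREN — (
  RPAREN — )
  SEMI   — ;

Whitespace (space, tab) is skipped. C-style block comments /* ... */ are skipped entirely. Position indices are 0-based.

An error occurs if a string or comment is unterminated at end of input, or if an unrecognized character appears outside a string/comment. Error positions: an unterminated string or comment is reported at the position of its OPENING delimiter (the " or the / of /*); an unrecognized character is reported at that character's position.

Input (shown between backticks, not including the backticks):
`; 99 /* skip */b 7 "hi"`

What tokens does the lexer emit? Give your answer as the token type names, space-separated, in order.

Answer: SEMI NUM ID NUM STR

Derivation:
pos=0: emit SEMI ';'
pos=2: emit NUM '99' (now at pos=4)
pos=5: enter COMMENT mode (saw '/*')
exit COMMENT mode (now at pos=15)
pos=15: emit ID 'b' (now at pos=16)
pos=17: emit NUM '7' (now at pos=18)
pos=19: enter STRING mode
pos=19: emit STR "hi" (now at pos=23)
DONE. 5 tokens: [SEMI, NUM, ID, NUM, STR]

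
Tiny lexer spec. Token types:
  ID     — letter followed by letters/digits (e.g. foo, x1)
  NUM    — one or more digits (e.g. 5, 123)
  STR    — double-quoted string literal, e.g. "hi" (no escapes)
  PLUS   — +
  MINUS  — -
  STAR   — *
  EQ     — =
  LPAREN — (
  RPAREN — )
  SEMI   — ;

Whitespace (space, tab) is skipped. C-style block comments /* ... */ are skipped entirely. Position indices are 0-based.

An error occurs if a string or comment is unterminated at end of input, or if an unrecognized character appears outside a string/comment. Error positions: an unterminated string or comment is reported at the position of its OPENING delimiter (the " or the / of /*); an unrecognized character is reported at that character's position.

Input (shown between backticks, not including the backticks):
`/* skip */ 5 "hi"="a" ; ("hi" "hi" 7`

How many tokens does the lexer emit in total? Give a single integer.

Answer: 9

Derivation:
pos=0: enter COMMENT mode (saw '/*')
exit COMMENT mode (now at pos=10)
pos=11: emit NUM '5' (now at pos=12)
pos=13: enter STRING mode
pos=13: emit STR "hi" (now at pos=17)
pos=17: emit EQ '='
pos=18: enter STRING mode
pos=18: emit STR "a" (now at pos=21)
pos=22: emit SEMI ';'
pos=24: emit LPAREN '('
pos=25: enter STRING mode
pos=25: emit STR "hi" (now at pos=29)
pos=30: enter STRING mode
pos=30: emit STR "hi" (now at pos=34)
pos=35: emit NUM '7' (now at pos=36)
DONE. 9 tokens: [NUM, STR, EQ, STR, SEMI, LPAREN, STR, STR, NUM]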